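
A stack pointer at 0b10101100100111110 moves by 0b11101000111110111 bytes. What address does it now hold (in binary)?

0b110010101100110101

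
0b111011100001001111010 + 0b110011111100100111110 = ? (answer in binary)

0b1101111011101110111000

Add column by column in base 2, right to left:
  0+0 = 0
  1+1 = 0 carry 1
  0+1+1 = 0 carry 1
  1+1+1 = 1 carry 1
  1+1+1 = 1 carry 1
  1+1+1 = 1 carry 1
  1+0+1 = 0 carry 1
  0+0+1 = 1
  0+1 = 1
  1+0 = 1
  0+0 = 0
  0+1 = 1
  0+1 = 1
  0+1 = 1
  1+1 = 0 carry 1
  1+1+1 = 1 carry 1
  1+1+1 = 1 carry 1
  0+0+1 = 1
  1+0 = 1
  1+1 = 0 carry 1
  1+1+1 = 1 carry 1
  final carry 1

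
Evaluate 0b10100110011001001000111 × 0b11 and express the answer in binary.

0b111110011001011011010101

Multiply each base-2 digit by 3, carrying:
  1×3 = 3 → write 1 carry 1
  1×3+1 = 4 → write 0 carry 2
  1×3+2 = 5 → write 1 carry 2
  0×3+2 = 2 → write 0 carry 1
  0×3+1 = 1 → write 1
  0×3 = 0 → write 0
  1×3 = 3 → write 1 carry 1
  0×3+1 = 1 → write 1
  0×3 = 0 → write 0
  1×3 = 3 → write 1 carry 1
  0×3+1 = 1 → write 1
  0×3 = 0 → write 0
  1×3 = 3 → write 1 carry 1
  1×3+1 = 4 → write 0 carry 2
  0×3+2 = 2 → write 0 carry 1
  0×3+1 = 1 → write 1
  1×3 = 3 → write 1 carry 1
  1×3+1 = 4 → write 0 carry 2
  0×3+2 = 2 → write 0 carry 1
  0×3+1 = 1 → write 1
  1×3 = 3 → write 1 carry 1
  0×3+1 = 1 → write 1
  1×3 = 3 → write 1 carry 1
  remaining carry: 1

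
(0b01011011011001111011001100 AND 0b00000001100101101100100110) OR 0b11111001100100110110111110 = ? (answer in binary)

0b01011011011001111011001100 AND 0b00000001100101101100100110 = 0b00000001000001101000000100.
Then OR with 0b11111001100100110110111110.

0b11111001100101111110111110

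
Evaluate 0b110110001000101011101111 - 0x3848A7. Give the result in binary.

0b101000000100001001001000

0x3848A7 = 0b1110000100100010100111 in binary.
Subtract column by column in base 2:
  1-1 → 0
  1-1 → 0
  1-1 → 0
  1-0 → 1
  0-0 → 0
  1-1 → 0
  1-0 → 1
  1-1 → 0
  0-0 → 0
  1-0 → 1
  0-0 → 0
  1-1 → 0
  0-0 → 0
  0-0 → 0
  0-1 → 1 (borrow)
  1-0-1 → 0
  0-0 → 0
  0-0 → 0
  0-0 → 0
  1-1 → 0
  1-1 → 0
  0-1 → 1 (borrow)
  1-0-1 → 0
  1-0 → 1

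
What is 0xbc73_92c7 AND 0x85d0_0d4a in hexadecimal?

AND each hex digit independently (no carries):
  b&8=8, c&5=4, 7&d=5, 3&0=0, 9&0=0, 2&d=0, c&4=4, 7&a=2

0x84500042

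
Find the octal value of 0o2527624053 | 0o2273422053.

OR each oct digit independently (no carries):
  2|2=2, 5|2=7, 2|7=7, 7|3=7, 6|4=6, 2|2=2, 4|2=6, 0|0=0, 5|5=5, 3|3=3

0o2777626053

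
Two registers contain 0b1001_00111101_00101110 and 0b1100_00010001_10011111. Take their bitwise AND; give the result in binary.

AND bit by bit (1 only where both bits are 1):
  10010011110100101110
& 11000001000110011111
= 10000001000100001110

0b10000001000100001110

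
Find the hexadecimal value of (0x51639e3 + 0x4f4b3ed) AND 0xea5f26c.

0xa00e040

Add column by column in base 16, right to left:
  3+d = 0 carry 1
  e+e+1 = d carry 1
  9+3+1 = d
  3+b = e
  6+4 = a
  1+f = 0 carry 1
  5+4+1 = a
Sum = 0xa0aedd0; now AND with 0xea5f26c:
  a&e=a, 0&a=0, a&5=0, e&f=e, d&2=0, d&6=4, 0&c=0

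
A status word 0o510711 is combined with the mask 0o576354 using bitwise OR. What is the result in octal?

0o576755

OR each oct digit independently (no carries):
  5|5=5, 1|7=7, 0|6=6, 7|3=7, 1|5=5, 1|4=5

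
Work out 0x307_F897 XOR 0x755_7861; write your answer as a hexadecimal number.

0x45280F6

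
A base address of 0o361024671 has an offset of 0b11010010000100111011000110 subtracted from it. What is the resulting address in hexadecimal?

0x7BDAF3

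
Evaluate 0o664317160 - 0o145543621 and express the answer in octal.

0o516553337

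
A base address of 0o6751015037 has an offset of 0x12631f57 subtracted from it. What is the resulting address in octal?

0o4520175310

0x12631f57 = 0o2230617527 in octal.
Subtract column by column in base 8:
  7-7 → 0
  3-2 → 1
  0-5 → 3 (borrow)
  5-7-1 → 5 (borrow)
  1-1-1 → 7 (borrow)
  0-6-1 → 1 (borrow)
  1-0-1 → 0
  5-3 → 2
  7-2 → 5
  6-2 → 4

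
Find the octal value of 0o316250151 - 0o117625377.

0o176422552

Subtract column by column in base 8:
  1-7 → 2 (borrow)
  5-7-1 → 5 (borrow)
  1-3-1 → 5 (borrow)
  0-5-1 → 2 (borrow)
  5-2-1 → 2
  2-6 → 4 (borrow)
  6-7-1 → 6 (borrow)
  1-1-1 → 7 (borrow)
  3-1-1 → 1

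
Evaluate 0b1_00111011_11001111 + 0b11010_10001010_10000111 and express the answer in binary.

0b110111100011001010110

Add column by column in base 2, right to left:
  1+1 = 0 carry 1
  1+1+1 = 1 carry 1
  1+1+1 = 1 carry 1
  1+0+1 = 0 carry 1
  0+0+1 = 1
  0+0 = 0
  1+0 = 1
  1+1 = 0 carry 1
  1+0+1 = 0 carry 1
  1+1+1 = 1 carry 1
  0+0+1 = 1
  1+1 = 0 carry 1
  1+0+1 = 0 carry 1
  1+0+1 = 0 carry 1
  0+0+1 = 1
  0+1 = 1
  1+0 = 1
  0+1 = 1
  0+0 = 0
  0+1 = 1
  0+1 = 1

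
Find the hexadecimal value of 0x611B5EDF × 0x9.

0x369F655D7

Multiply each base-16 digit by 9, carrying:
  F×9 = 135 → write 7 carry 8
  D×9+8 = 125 → write D carry 7
  E×9+7 = 133 → write 5 carry 8
  5×9+8 = 53 → write 5 carry 3
  B×9+3 = 102 → write 6 carry 6
  1×9+6 = 15 → write F
  1×9 = 9 → write 9
  6×9 = 54 → write 6 carry 3
  remaining carry: 3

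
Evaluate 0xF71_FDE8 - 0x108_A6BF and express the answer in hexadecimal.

Subtract column by column in base 16:
  8-F → 9 (borrow)
  E-B-1 → 2
  D-6 → 7
  F-A → 5
  1-8 → 9 (borrow)
  7-0-1 → 6
  F-1 → E

0xE695729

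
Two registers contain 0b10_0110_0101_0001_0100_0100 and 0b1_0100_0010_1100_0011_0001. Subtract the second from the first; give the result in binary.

0b100100010010100010011

Subtract column by column in base 2:
  0-1 → 1 (borrow)
  0-0-1 → 1 (borrow)
  1-0-1 → 0
  0-0 → 0
  0-1 → 1 (borrow)
  0-1-1 → 0 (borrow)
  1-0-1 → 0
  0-0 → 0
  1-0 → 1
  0-0 → 0
  0-1 → 1 (borrow)
  0-1-1 → 0 (borrow)
  1-0-1 → 0
  0-1 → 1 (borrow)
  1-0-1 → 0
  0-0 → 0
  0-0 → 0
  1-0 → 1
  1-1 → 0
  0-0 → 0
  0-1 → 1 (borrow)
  1-0-1 → 0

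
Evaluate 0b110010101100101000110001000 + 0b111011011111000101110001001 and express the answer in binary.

0b1101110001011101110100010001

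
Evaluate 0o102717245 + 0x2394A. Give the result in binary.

0b1000011011101011111101111

0o102717245 = 0b1000010111001111010100101 in binary.
0x2394A = 0b100011100101001010 in binary.
Add column by column in base 2, right to left:
  1+0 = 1
  0+1 = 1
  1+0 = 1
  0+1 = 1
  0+0 = 0
  1+0 = 1
  0+1 = 1
  1+0 = 1
  0+1 = 1
  1+0 = 1
  1+0 = 1
  1+1 = 0 carry 1
  1+1+1 = 1 carry 1
  0+1+1 = 0 carry 1
  0+0+1 = 1
  1+0 = 1
  1+0 = 1
  1+1 = 0 carry 1
  0+0+1 = 1
  1+0 = 1
  0+0 = 0
  0+0 = 0
  0+0 = 0
  0+0 = 0
  1+0 = 1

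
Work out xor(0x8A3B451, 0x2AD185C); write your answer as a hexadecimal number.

0xA0EAC0D

XOR each hex digit independently (no carries):
  8^2=A, A^A=0, 3^D=E, B^1=A, 4^8=C, 5^5=0, 1^C=D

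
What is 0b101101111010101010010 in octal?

0o5572522

Group the bits in threes: 101 101 111 010 101 010 010 → 5572522.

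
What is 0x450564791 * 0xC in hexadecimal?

Multiply each base-16 digit by 12, carrying:
  1×12 = 12 → write C
  9×12 = 108 → write C carry 6
  7×12+6 = 90 → write A carry 5
  4×12+5 = 53 → write 5 carry 3
  6×12+3 = 75 → write B carry 4
  5×12+4 = 64 → write 0 carry 4
  0×12+4 = 4 → write 4
  5×12 = 60 → write C carry 3
  4×12+3 = 51 → write 3 carry 3
  remaining carry: 3

0x33C40B5ACC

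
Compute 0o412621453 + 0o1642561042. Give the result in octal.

0o2255402515

Add column by column in base 8, right to left:
  3+2 = 5
  5+4 = 1 carry 1
  4+0+1 = 5
  1+1 = 2
  2+6 = 0 carry 1
  6+5+1 = 4 carry 1
  2+2+1 = 5
  1+4 = 5
  4+6 = 2 carry 1
  0+1+1 = 2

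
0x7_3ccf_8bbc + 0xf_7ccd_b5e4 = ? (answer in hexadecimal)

Add column by column in base 16, right to left:
  c+4 = 0 carry 1
  b+e+1 = a carry 1
  b+5+1 = 1 carry 1
  8+b+1 = 4 carry 1
  f+d+1 = d carry 1
  c+c+1 = 9 carry 1
  c+c+1 = 9 carry 1
  3+7+1 = b
  7+f = 6 carry 1
  final carry 1

0x16b99d41a0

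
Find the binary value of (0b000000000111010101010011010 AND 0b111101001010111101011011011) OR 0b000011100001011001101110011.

0b11100011011101111111011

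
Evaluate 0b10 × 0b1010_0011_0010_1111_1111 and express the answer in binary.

Multiply each base-2 digit by 2, carrying:
  1×2 = 2 → write 0 carry 1
  1×2+1 = 3 → write 1 carry 1
  1×2+1 = 3 → write 1 carry 1
  1×2+1 = 3 → write 1 carry 1
  1×2+1 = 3 → write 1 carry 1
  1×2+1 = 3 → write 1 carry 1
  1×2+1 = 3 → write 1 carry 1
  1×2+1 = 3 → write 1 carry 1
  0×2+1 = 1 → write 1
  1×2 = 2 → write 0 carry 1
  0×2+1 = 1 → write 1
  0×2 = 0 → write 0
  1×2 = 2 → write 0 carry 1
  1×2+1 = 3 → write 1 carry 1
  0×2+1 = 1 → write 1
  0×2 = 0 → write 0
  0×2 = 0 → write 0
  1×2 = 2 → write 0 carry 1
  0×2+1 = 1 → write 1
  1×2 = 2 → write 0 carry 1
  remaining carry: 1

0b101000110010111111110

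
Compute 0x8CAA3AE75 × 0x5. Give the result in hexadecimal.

0x2BF5326849

Multiply each base-16 digit by 5, carrying:
  5×5 = 25 → write 9 carry 1
  7×5+1 = 36 → write 4 carry 2
  E×5+2 = 72 → write 8 carry 4
  A×5+4 = 54 → write 6 carry 3
  3×5+3 = 18 → write 2 carry 1
  A×5+1 = 51 → write 3 carry 3
  A×5+3 = 53 → write 5 carry 3
  C×5+3 = 63 → write F carry 3
  8×5+3 = 43 → write B carry 2
  remaining carry: 2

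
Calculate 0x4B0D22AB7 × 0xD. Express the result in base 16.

Multiply each base-16 digit by 13, carrying:
  7×13 = 91 → write B carry 5
  B×13+5 = 148 → write 4 carry 9
  A×13+9 = 139 → write B carry 8
  2×13+8 = 34 → write 2 carry 2
  2×13+2 = 28 → write C carry 1
  D×13+1 = 170 → write A carry 10
  0×13+10 = 10 → write A
  B×13 = 143 → write F carry 8
  4×13+8 = 60 → write C carry 3
  remaining carry: 3

0x3CFAAC2B4B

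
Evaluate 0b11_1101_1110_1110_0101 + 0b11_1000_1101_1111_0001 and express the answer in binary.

Add column by column in base 2, right to left:
  1+1 = 0 carry 1
  0+0+1 = 1
  1+0 = 1
  0+0 = 0
  0+1 = 1
  1+1 = 0 carry 1
  1+1+1 = 1 carry 1
  1+1+1 = 1 carry 1
  0+1+1 = 0 carry 1
  1+0+1 = 0 carry 1
  1+1+1 = 1 carry 1
  1+1+1 = 1 carry 1
  1+0+1 = 0 carry 1
  0+0+1 = 1
  1+0 = 1
  1+1 = 0 carry 1
  1+1+1 = 1 carry 1
  1+1+1 = 1 carry 1
  final carry 1

0b1110110110011010110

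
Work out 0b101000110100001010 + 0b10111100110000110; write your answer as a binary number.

0b1000000011010010000

Add column by column in base 2, right to left:
  0+0 = 0
  1+1 = 0 carry 1
  0+1+1 = 0 carry 1
  1+0+1 = 0 carry 1
  0+0+1 = 1
  0+0 = 0
  0+0 = 0
  0+1 = 1
  1+1 = 0 carry 1
  0+0+1 = 1
  1+0 = 1
  1+1 = 0 carry 1
  0+1+1 = 0 carry 1
  0+1+1 = 0 carry 1
  0+1+1 = 0 carry 1
  1+0+1 = 0 carry 1
  0+1+1 = 0 carry 1
  1+0+1 = 0 carry 1
  final carry 1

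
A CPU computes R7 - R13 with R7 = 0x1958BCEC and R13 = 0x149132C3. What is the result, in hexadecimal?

0x4C78A29

Subtract column by column in base 16:
  C-3 → 9
  E-C → 2
  C-2 → A
  B-3 → 8
  8-1 → 7
  5-9 → C (borrow)
  9-4-1 → 4
  1-1 → 0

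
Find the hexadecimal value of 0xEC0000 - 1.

The trailing 4 digits are 0, so subtracting 1 borrows through: they become F and the next digit up decrements.

0xEBFFFF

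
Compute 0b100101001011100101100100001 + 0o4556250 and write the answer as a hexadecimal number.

0x4b8a7c9

0b100101001011100101100100001 = 0x4a5cb21 in hexadecimal.
0o4556250 = 0x12dca8 in hexadecimal.
Add column by column in base 16, right to left:
  1+8 = 9
  2+a = c
  b+c = 7 carry 1
  c+d+1 = a carry 1
  5+2+1 = 8
  a+1 = b
  4+0 = 4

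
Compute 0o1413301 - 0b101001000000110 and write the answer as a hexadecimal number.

0o1413301 = 0x616c1 in hexadecimal.
0b101001000000110 = 0x5206 in hexadecimal.
Subtract column by column in base 16:
  1-6 → b (borrow)
  c-0-1 → b
  6-2 → 4
  1-5 → c (borrow)
  6-0-1 → 5

0x5c4bb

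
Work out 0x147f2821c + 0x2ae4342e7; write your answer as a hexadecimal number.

Add column by column in base 16, right to left:
  c+7 = 3 carry 1
  1+e+1 = 0 carry 1
  2+2+1 = 5
  8+4 = c
  2+3 = 5
  f+4 = 3 carry 1
  7+e+1 = 6 carry 1
  4+a+1 = f
  1+2 = 3

0x3f635c503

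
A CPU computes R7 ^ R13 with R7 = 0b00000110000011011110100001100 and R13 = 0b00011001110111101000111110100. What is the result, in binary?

0b00011111110100110110011111000

XOR bit by bit (1 where the bits differ):
  00000110000011011110100001100
^ 00011001110111101000111110100
= 00011111110100110110011111000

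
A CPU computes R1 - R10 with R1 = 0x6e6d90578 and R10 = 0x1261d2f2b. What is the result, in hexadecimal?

Subtract column by column in base 16:
  8-b → d (borrow)
  7-2-1 → 4
  5-f → 6 (borrow)
  0-2-1 → d (borrow)
  9-d-1 → b (borrow)
  d-1-1 → b
  6-6 → 0
  e-2 → c
  6-1 → 5

0x5c0bbd64d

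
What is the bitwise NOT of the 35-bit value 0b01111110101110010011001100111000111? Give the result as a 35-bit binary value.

0b10000001010001101100110011000111000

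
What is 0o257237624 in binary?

0b10101111010011111110010100

Each octal digit is 3 bits: 2=010 5=101 7=111 2=010 3=011 7=111 6=110 2=010 4=100.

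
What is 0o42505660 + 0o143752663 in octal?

Add column by column in base 8, right to left:
  0+3 = 3
  6+6 = 4 carry 1
  6+6+1 = 5 carry 1
  5+2+1 = 0 carry 1
  0+5+1 = 6
  5+7 = 4 carry 1
  2+3+1 = 6
  4+4 = 0 carry 1
  0+1+1 = 2

0o206460543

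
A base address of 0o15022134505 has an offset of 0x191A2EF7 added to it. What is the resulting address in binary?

0b10000001011000101110100000111100

0o15022134505 = 0b1101000010010001011100101000101 in binary.
0x191A2EF7 = 0b11001000110100010111011110111 in binary.
Add column by column in base 2, right to left:
  1+1 = 0 carry 1
  0+1+1 = 0 carry 1
  1+1+1 = 1 carry 1
  0+0+1 = 1
  0+1 = 1
  0+1 = 1
  1+1 = 0 carry 1
  0+1+1 = 0 carry 1
  1+0+1 = 0 carry 1
  0+1+1 = 0 carry 1
  0+1+1 = 0 carry 1
  1+1+1 = 1 carry 1
  1+0+1 = 0 carry 1
  1+1+1 = 1 carry 1
  0+0+1 = 1
  1+0 = 1
  0+0 = 0
  0+1 = 1
  0+0 = 0
  1+1 = 0 carry 1
  0+1+1 = 0 carry 1
  0+0+1 = 1
  1+0 = 1
  0+0 = 0
  0+1 = 1
  0+0 = 0
  0+0 = 0
  1+1 = 0 carry 1
  0+1+1 = 0 carry 1
  1+0+1 = 0 carry 1
  1+0+1 = 0 carry 1
  final carry 1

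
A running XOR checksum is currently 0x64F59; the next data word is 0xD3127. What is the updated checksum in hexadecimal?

XOR each hex digit independently (no carries):
  6^D=B, 4^3=7, F^1=E, 5^2=7, 9^7=E

0xB7E7E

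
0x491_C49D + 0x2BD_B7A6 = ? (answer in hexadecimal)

Add column by column in base 16, right to left:
  D+6 = 3 carry 1
  9+A+1 = 4 carry 1
  4+7+1 = C
  C+B = 7 carry 1
  1+D+1 = F
  9+B = 4 carry 1
  4+2+1 = 7

0x74F7C43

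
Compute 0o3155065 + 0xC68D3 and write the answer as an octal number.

0o6241410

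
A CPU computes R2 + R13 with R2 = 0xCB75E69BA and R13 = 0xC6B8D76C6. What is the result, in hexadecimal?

Add column by column in base 16, right to left:
  A+6 = 0 carry 1
  B+C+1 = 8 carry 1
  9+6+1 = 0 carry 1
  6+7+1 = E
  E+D = B carry 1
  5+8+1 = E
  7+B = 2 carry 1
  B+6+1 = 2 carry 1
  C+C+1 = 9 carry 1
  final carry 1

0x1922EBE080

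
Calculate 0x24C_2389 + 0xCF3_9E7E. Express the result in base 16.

Add column by column in base 16, right to left:
  9+E = 7 carry 1
  8+7+1 = 0 carry 1
  3+E+1 = 2 carry 1
  2+9+1 = C
  C+3 = F
  4+F = 3 carry 1
  2+C+1 = F

0xF3FC207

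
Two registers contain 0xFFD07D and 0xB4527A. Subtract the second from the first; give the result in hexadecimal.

Subtract column by column in base 16:
  D-A → 3
  7-7 → 0
  0-2 → E (borrow)
  D-5-1 → 7
  F-4 → B
  F-B → 4

0x4B7E03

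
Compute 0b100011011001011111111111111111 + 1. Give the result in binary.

The trailing 17 digits are 1 (max in base 2), so adding 1 cascades: they roll to 0 and the next digit up increments.

0b100011011001100000000000000000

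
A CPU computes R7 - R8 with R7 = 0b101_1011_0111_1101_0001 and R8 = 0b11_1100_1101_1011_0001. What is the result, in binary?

0b11110101000100000

Subtract column by column in base 2:
  1-1 → 0
  0-0 → 0
  0-0 → 0
  0-0 → 0
  1-1 → 0
  0-1 → 1 (borrow)
  1-0-1 → 0
  1-1 → 0
  1-1 → 0
  1-0 → 1
  1-1 → 0
  0-1 → 1 (borrow)
  1-0-1 → 0
  1-0 → 1
  0-1 → 1 (borrow)
  1-1-1 → 1 (borrow)
  1-1-1 → 1 (borrow)
  0-1-1 → 0 (borrow)
  1-0-1 → 0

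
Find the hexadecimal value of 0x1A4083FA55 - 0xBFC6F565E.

0xE4414A3F7

Subtract column by column in base 16:
  5-E → 7 (borrow)
  5-5-1 → F (borrow)
  A-6-1 → 3
  F-5 → A
  3-F → 4 (borrow)
  8-6-1 → 1
  0-C → 4 (borrow)
  4-F-1 → 4 (borrow)
  A-B-1 → E (borrow)
  1-0-1 → 0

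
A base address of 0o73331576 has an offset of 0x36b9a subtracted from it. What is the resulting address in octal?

0o72443744

0x36b9a = 0o665632 in octal.
Subtract column by column in base 8:
  6-2 → 4
  7-3 → 4
  5-6 → 7 (borrow)
  1-5-1 → 3 (borrow)
  3-6-1 → 4 (borrow)
  3-6-1 → 4 (borrow)
  3-0-1 → 2
  7-0 → 7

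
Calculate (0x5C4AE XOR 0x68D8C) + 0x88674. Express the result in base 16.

0xBCF96

First 0x5C4AE XOR 0x68D8C = 0x34922.
Add column by column in base 16, right to left:
  2+4 = 6
  2+7 = 9
  9+6 = F
  4+8 = C
  3+8 = B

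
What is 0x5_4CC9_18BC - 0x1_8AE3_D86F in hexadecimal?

Subtract column by column in base 16:
  C-F → D (borrow)
  B-6-1 → 4
  8-8 → 0
  1-D → 4 (borrow)
  9-3-1 → 5
  C-E → E (borrow)
  C-A-1 → 1
  4-8 → C (borrow)
  5-1-1 → 3

0x3C1E5404D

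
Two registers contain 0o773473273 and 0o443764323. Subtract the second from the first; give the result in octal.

0o327506750

Subtract column by column in base 8:
  3-3 → 0
  7-2 → 5
  2-3 → 7 (borrow)
  3-4-1 → 6 (borrow)
  7-6-1 → 0
  4-7 → 5 (borrow)
  3-3-1 → 7 (borrow)
  7-4-1 → 2
  7-4 → 3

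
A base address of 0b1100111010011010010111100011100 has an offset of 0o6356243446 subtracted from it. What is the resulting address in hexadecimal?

0b1100111010011010010111100011100 = 0x674D2F1C in hexadecimal.
0o6356243446 = 0x33B94726 in hexadecimal.
Subtract column by column in base 16:
  C-6 → 6
  1-2 → F (borrow)
  F-7-1 → 7
  2-4 → E (borrow)
  D-9-1 → 3
  4-B → 9 (borrow)
  7-3-1 → 3
  6-3 → 3

0x3393E7F6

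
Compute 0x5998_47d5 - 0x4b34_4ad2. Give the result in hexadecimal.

0xe63fd03

Subtract column by column in base 16:
  5-2 → 3
  d-d → 0
  7-a → d (borrow)
  4-4-1 → f (borrow)
  8-4-1 → 3
  9-3 → 6
  9-b → e (borrow)
  5-4-1 → 0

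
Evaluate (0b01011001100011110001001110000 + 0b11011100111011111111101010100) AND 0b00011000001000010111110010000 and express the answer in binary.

Add column by column in base 2, right to left:
  0+0 = 0
  0+0 = 0
  0+1 = 1
  0+0 = 0
  1+1 = 0 carry 1
  1+0+1 = 0 carry 1
  1+1+1 = 1 carry 1
  0+0+1 = 1
  0+1 = 1
  1+1 = 0 carry 1
  0+1+1 = 0 carry 1
  0+1+1 = 0 carry 1
  0+1+1 = 0 carry 1
  1+1+1 = 1 carry 1
  1+1+1 = 1 carry 1
  1+1+1 = 1 carry 1
  1+1+1 = 1 carry 1
  0+0+1 = 1
  0+1 = 1
  0+1 = 1
  1+1 = 0 carry 1
  1+0+1 = 0 carry 1
  0+0+1 = 1
  0+1 = 1
  1+1 = 0 carry 1
  1+1+1 = 1 carry 1
  0+0+1 = 1
  1+1 = 0 carry 1
  0+1+1 = 0 carry 1
  final carry 1
Sum = 0b100110110011111110000111000100; now AND with 0b00011000001000010111110010000:
  100110110011111110000111000100
& 000011000001000010111110010000
= 000010000001000010000110000000

0b10000001000010000110000000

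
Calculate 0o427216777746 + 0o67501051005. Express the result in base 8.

0o516720050753

Add column by column in base 8, right to left:
  6+5 = 3 carry 1
  4+0+1 = 5
  7+0 = 7
  7+1 = 0 carry 1
  7+5+1 = 5 carry 1
  7+0+1 = 0 carry 1
  6+1+1 = 0 carry 1
  1+0+1 = 2
  2+5 = 7
  7+7 = 6 carry 1
  2+6+1 = 1 carry 1
  4+0+1 = 5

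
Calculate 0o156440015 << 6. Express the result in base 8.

0o15644001500

Shifting left by 6 bits = 2 oct digits: append 2 zeros.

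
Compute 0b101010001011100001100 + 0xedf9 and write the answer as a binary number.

0xedf9 = 0b1110110111111001 in binary.
Add column by column in base 2, right to left:
  0+1 = 1
  0+0 = 0
  1+0 = 1
  1+1 = 0 carry 1
  0+1+1 = 0 carry 1
  0+1+1 = 0 carry 1
  0+1+1 = 0 carry 1
  0+1+1 = 0 carry 1
  1+1+1 = 1 carry 1
  1+0+1 = 0 carry 1
  1+1+1 = 1 carry 1
  0+1+1 = 0 carry 1
  1+0+1 = 0 carry 1
  0+1+1 = 0 carry 1
  0+1+1 = 0 carry 1
  0+1+1 = 0 carry 1
  1+0+1 = 0 carry 1
  0+0+1 = 1
  1+0 = 1
  0+0 = 0
  1+0 = 1

0b101100000010100000101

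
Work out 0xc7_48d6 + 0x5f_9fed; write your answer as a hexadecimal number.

Add column by column in base 16, right to left:
  6+d = 3 carry 1
  d+e+1 = c carry 1
  8+f+1 = 8 carry 1
  4+9+1 = e
  7+f = 6 carry 1
  c+5+1 = 2 carry 1
  final carry 1

0x126e8c3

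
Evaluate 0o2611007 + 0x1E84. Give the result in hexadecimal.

0o2611007 = 0xB1207 in hexadecimal.
Add column by column in base 16, right to left:
  7+4 = B
  0+8 = 8
  2+E = 0 carry 1
  1+1+1 = 3
  B+0 = B

0xB308B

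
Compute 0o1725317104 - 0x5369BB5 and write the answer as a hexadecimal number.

0xA1F028F

0o1725317104 = 0xF559E44 in hexadecimal.
Subtract column by column in base 16:
  4-5 → F (borrow)
  4-B-1 → 8 (borrow)
  E-B-1 → 2
  9-9 → 0
  5-6 → F (borrow)
  5-3-1 → 1
  F-5 → A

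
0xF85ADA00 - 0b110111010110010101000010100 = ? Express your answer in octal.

0o36133727754

0xF85ADA00 = 0o37026555000 in octal.
0b110111010110010101000010100 = 0o672625024 in octal.
Subtract column by column in base 8:
  0-4 → 4 (borrow)
  0-2-1 → 5 (borrow)
  0-0-1 → 7 (borrow)
  5-5-1 → 7 (borrow)
  5-2-1 → 2
  5-6 → 7 (borrow)
  6-2-1 → 3
  2-7 → 3 (borrow)
  0-6-1 → 1 (borrow)
  7-0-1 → 6
  3-0 → 3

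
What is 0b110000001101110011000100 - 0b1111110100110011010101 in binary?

Subtract column by column in base 2:
  0-1 → 1 (borrow)
  0-0-1 → 1 (borrow)
  1-1-1 → 1 (borrow)
  0-0-1 → 1 (borrow)
  0-1-1 → 0 (borrow)
  0-0-1 → 1 (borrow)
  1-1-1 → 1 (borrow)
  1-1-1 → 1 (borrow)
  0-0-1 → 1 (borrow)
  0-0-1 → 1 (borrow)
  1-1-1 → 1 (borrow)
  1-1-1 → 1 (borrow)
  1-0-1 → 0
  0-0 → 0
  1-1 → 0
  1-0 → 1
  0-1 → 1 (borrow)
  0-1-1 → 0 (borrow)
  0-1-1 → 0 (borrow)
  0-1-1 → 0 (borrow)
  0-1-1 → 0 (borrow)
  0-1-1 → 0 (borrow)
  1-0-1 → 0
  1-0 → 1

0b100000011000111111101111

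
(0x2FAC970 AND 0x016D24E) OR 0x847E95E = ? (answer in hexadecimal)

0x857E95E

0x2FAC970 AND 0x016D24E = 0x012C040.
Then OR with 0x847E95E.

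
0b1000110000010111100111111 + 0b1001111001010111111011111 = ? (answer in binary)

Add column by column in base 2, right to left:
  1+1 = 0 carry 1
  1+1+1 = 1 carry 1
  1+1+1 = 1 carry 1
  1+1+1 = 1 carry 1
  1+1+1 = 1 carry 1
  1+0+1 = 0 carry 1
  0+1+1 = 0 carry 1
  0+1+1 = 0 carry 1
  1+1+1 = 1 carry 1
  1+1+1 = 1 carry 1
  1+1+1 = 1 carry 1
  1+1+1 = 1 carry 1
  0+0+1 = 1
  1+1 = 0 carry 1
  0+0+1 = 1
  0+1 = 1
  0+0 = 0
  0+0 = 0
  0+1 = 1
  1+1 = 0 carry 1
  1+1+1 = 1 carry 1
  0+1+1 = 0 carry 1
  0+0+1 = 1
  0+0 = 0
  1+1 = 0 carry 1
  final carry 1

0b10010101001101111100011110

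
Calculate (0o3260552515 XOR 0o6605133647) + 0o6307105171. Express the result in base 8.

0o13774566543

First 0o3260552515 XOR 0o6605133647 = 0o5465461352.
Add column by column in base 8, right to left:
  2+1 = 3
  5+7 = 4 carry 1
  3+1+1 = 5
  1+5 = 6
  6+0 = 6
  4+1 = 5
  5+7 = 4 carry 1
  6+0+1 = 7
  4+3 = 7
  5+6 = 3 carry 1
  final carry 1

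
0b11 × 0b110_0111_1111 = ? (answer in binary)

0b1001101111101

Multiply each base-2 digit by 3, carrying:
  1×3 = 3 → write 1 carry 1
  1×3+1 = 4 → write 0 carry 2
  1×3+2 = 5 → write 1 carry 2
  1×3+2 = 5 → write 1 carry 2
  1×3+2 = 5 → write 1 carry 2
  1×3+2 = 5 → write 1 carry 2
  1×3+2 = 5 → write 1 carry 2
  0×3+2 = 2 → write 0 carry 1
  0×3+1 = 1 → write 1
  1×3 = 3 → write 1 carry 1
  1×3+1 = 4 → write 0 carry 2
  remaining carry: 10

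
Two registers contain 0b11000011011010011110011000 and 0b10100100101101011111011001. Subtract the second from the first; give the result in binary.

Subtract column by column in base 2:
  0-1 → 1 (borrow)
  0-0-1 → 1 (borrow)
  0-0-1 → 1 (borrow)
  1-1-1 → 1 (borrow)
  1-1-1 → 1 (borrow)
  0-0-1 → 1 (borrow)
  0-1-1 → 0 (borrow)
  1-1-1 → 1 (borrow)
  1-1-1 → 1 (borrow)
  1-1-1 → 1 (borrow)
  1-1-1 → 1 (borrow)
  0-0-1 → 1 (borrow)
  0-1-1 → 0 (borrow)
  1-0-1 → 0
  0-1 → 1 (borrow)
  1-1-1 → 1 (borrow)
  1-0-1 → 0
  0-1 → 1 (borrow)
  1-0-1 → 0
  1-0 → 1
  0-1 → 1 (borrow)
  0-0-1 → 1 (borrow)
  0-0-1 → 1 (borrow)
  0-1-1 → 0 (borrow)
  1-0-1 → 0
  1-1 → 0

0b11110101100111110111111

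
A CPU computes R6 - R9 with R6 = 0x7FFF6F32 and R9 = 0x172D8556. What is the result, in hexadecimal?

Subtract column by column in base 16:
  2-6 → C (borrow)
  3-5-1 → D (borrow)
  F-5-1 → 9
  6-8 → E (borrow)
  F-D-1 → 1
  F-2 → D
  F-7 → 8
  7-1 → 6

0x68D1E9DC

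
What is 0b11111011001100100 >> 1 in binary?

Right shift by 1: drop the 1 least-significant bit.

0b1111101100110010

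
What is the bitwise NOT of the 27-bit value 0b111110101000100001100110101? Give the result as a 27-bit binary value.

Invert each bit: 111110101000100001100110101 → 000001010111011110011001010.

0b000001010111011110011001010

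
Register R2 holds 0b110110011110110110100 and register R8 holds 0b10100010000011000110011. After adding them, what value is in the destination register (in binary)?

0b11011000100001111100111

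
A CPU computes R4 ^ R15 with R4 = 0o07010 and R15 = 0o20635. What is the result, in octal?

0o27625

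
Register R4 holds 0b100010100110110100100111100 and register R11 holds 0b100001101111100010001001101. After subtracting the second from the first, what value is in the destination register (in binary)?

0b110111010010011101111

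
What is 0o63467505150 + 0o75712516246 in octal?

Add column by column in base 8, right to left:
  0+6 = 6
  5+4 = 1 carry 1
  1+2+1 = 4
  5+6 = 3 carry 1
  0+1+1 = 2
  5+5 = 2 carry 1
  7+2+1 = 2 carry 1
  6+1+1 = 0 carry 1
  4+7+1 = 4 carry 1
  3+5+1 = 1 carry 1
  6+7+1 = 6 carry 1
  final carry 1

0o161402223416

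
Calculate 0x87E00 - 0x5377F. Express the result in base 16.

0x34681

Subtract column by column in base 16:
  0-F → 1 (borrow)
  0-7-1 → 8 (borrow)
  E-7-1 → 6
  7-3 → 4
  8-5 → 3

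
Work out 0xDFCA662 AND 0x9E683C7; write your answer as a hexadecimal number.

AND each hex digit independently (no carries):
  D&9=9, F&E=E, C&6=4, A&8=8, 6&3=2, 6&C=4, 2&7=2

0x9E48242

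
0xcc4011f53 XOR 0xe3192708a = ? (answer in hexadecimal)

0x2f5936fd9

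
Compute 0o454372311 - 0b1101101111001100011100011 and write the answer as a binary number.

0o454372311 = 0b100101100011111010011001001 in binary.
Subtract column by column in base 2:
  1-1 → 0
  0-1 → 1 (borrow)
  0-0-1 → 1 (borrow)
  1-0-1 → 0
  0-0 → 0
  0-1 → 1 (borrow)
  1-1-1 → 1 (borrow)
  1-1-1 → 1 (borrow)
  0-0-1 → 1 (borrow)
  0-0-1 → 1 (borrow)
  1-0-1 → 0
  0-1 → 1 (borrow)
  1-1-1 → 1 (borrow)
  1-0-1 → 0
  1-0 → 1
  1-1 → 0
  1-1 → 0
  0-1 → 1 (borrow)
  0-1-1 → 0 (borrow)
  0-0-1 → 1 (borrow)
  1-1-1 → 1 (borrow)
  1-1-1 → 1 (borrow)
  0-0-1 → 1 (borrow)
  1-1-1 → 1 (borrow)
  0-1-1 → 0 (borrow)
  0-0-1 → 1 (borrow)
  1-0-1 → 0

0b10111110100101101111100110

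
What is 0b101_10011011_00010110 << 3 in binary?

0b1011001101100010110000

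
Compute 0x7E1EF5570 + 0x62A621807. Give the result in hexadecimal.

0xE0C516D77

Add column by column in base 16, right to left:
  0+7 = 7
  7+0 = 7
  5+8 = D
  5+1 = 6
  F+2 = 1 carry 1
  E+6+1 = 5 carry 1
  1+A+1 = C
  E+2 = 0 carry 1
  7+6+1 = E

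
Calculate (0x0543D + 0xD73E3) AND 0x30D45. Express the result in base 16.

Add column by column in base 16, right to left:
  D+3 = 0 carry 1
  3+E+1 = 2 carry 1
  4+3+1 = 8
  5+7 = C
  0+D = D
Sum = 0xDC820; now AND with 0x30D45:
  D&3=1, C&0=0, 8&D=8, 2&4=0, 0&5=0

0x10800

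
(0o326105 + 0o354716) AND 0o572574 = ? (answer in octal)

0o502020

Add column by column in base 8, right to left:
  5+6 = 3 carry 1
  0+1+1 = 2
  1+7 = 0 carry 1
  6+4+1 = 3 carry 1
  2+5+1 = 0 carry 1
  3+3+1 = 7
Sum = 0o703023; now AND with 0o572574:
  7&5=5, 0&7=0, 3&2=2, 0&5=0, 2&7=2, 3&4=0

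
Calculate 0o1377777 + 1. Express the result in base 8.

0o1400000

The trailing 5 digits are 7 (max in base 8), so adding 1 cascades: they roll to 0 and the next digit up increments.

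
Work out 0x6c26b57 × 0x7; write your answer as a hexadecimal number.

0x2f50ef61

Multiply each base-16 digit by 7, carrying:
  7×7 = 49 → write 1 carry 3
  5×7+3 = 38 → write 6 carry 2
  b×7+2 = 79 → write f carry 4
  6×7+4 = 46 → write e carry 2
  2×7+2 = 16 → write 0 carry 1
  c×7+1 = 85 → write 5 carry 5
  6×7+5 = 47 → write f carry 2
  remaining carry: 2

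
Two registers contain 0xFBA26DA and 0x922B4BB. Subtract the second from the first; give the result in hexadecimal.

0x697721F

Subtract column by column in base 16:
  A-B → F (borrow)
  D-B-1 → 1
  6-4 → 2
  2-B → 7 (borrow)
  A-2-1 → 7
  B-2 → 9
  F-9 → 6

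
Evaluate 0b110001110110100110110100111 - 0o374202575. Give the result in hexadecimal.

0x24A482A

0b110001110110100110110100111 = 0x63B4DA7 in hexadecimal.
0o374202575 = 0x3F1057D in hexadecimal.
Subtract column by column in base 16:
  7-D → A (borrow)
  A-7-1 → 2
  D-5 → 8
  4-0 → 4
  B-1 → A
  3-F → 4 (borrow)
  6-3-1 → 2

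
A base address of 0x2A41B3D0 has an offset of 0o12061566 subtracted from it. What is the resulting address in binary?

0b101010000110010101000001011010

0x2A41B3D0 = 0b101010010000011011001111010000 in binary.
0o12061566 = 0b1010000110001101110110 in binary.
Subtract column by column in base 2:
  0-0 → 0
  0-1 → 1 (borrow)
  0-1-1 → 0 (borrow)
  0-0-1 → 1 (borrow)
  1-1-1 → 1 (borrow)
  0-1-1 → 0 (borrow)
  1-1-1 → 1 (borrow)
  1-0-1 → 0
  1-1 → 0
  1-1 → 0
  0-0 → 0
  0-0 → 0
  1-0 → 1
  1-1 → 0
  0-1 → 1 (borrow)
  1-0-1 → 0
  1-0 → 1
  0-0 → 0
  0-0 → 0
  0-1 → 1 (borrow)
  0-0-1 → 1 (borrow)
  0-1-1 → 0 (borrow)
  1-0-1 → 0
  0-0 → 0
  0-0 → 0
  1-0 → 1
  0-0 → 0
  1-0 → 1
  0-0 → 0
  1-0 → 1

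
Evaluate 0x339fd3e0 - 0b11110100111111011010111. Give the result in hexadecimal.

0b11110100111111011010111 = 0x7a7ed7 in hexadecimal.
Subtract column by column in base 16:
  0-7 → 9 (borrow)
  e-d-1 → 0
  3-e → 5 (borrow)
  d-7-1 → 5
  f-a → 5
  9-7 → 2
  3-0 → 3
  3-0 → 3

0x33255509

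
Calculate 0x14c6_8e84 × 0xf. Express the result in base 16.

Multiply each base-16 digit by 15, carrying:
  4×15 = 60 → write c carry 3
  8×15+3 = 123 → write b carry 7
  e×15+7 = 217 → write 9 carry 13
  8×15+13 = 133 → write 5 carry 8
  6×15+8 = 98 → write 2 carry 6
  c×15+6 = 186 → write a carry 11
  4×15+11 = 71 → write 7 carry 4
  1×15+4 = 19 → write 3 carry 1
  remaining carry: 1

0x137a259bc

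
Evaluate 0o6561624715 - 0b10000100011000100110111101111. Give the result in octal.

0o4516555736

0b10000100011000100110111101111 = 0o2043046757 in octal.
Subtract column by column in base 8:
  5-7 → 6 (borrow)
  1-5-1 → 3 (borrow)
  7-7-1 → 7 (borrow)
  4-6-1 → 5 (borrow)
  2-4-1 → 5 (borrow)
  6-0-1 → 5
  1-3 → 6 (borrow)
  6-4-1 → 1
  5-0 → 5
  6-2 → 4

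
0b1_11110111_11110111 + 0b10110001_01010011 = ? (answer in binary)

0b101010100101001010

Add column by column in base 2, right to left:
  1+1 = 0 carry 1
  1+1+1 = 1 carry 1
  1+0+1 = 0 carry 1
  0+0+1 = 1
  1+1 = 0 carry 1
  1+0+1 = 0 carry 1
  1+1+1 = 1 carry 1
  1+0+1 = 0 carry 1
  1+1+1 = 1 carry 1
  1+0+1 = 0 carry 1
  1+0+1 = 0 carry 1
  0+0+1 = 1
  1+1 = 0 carry 1
  1+1+1 = 1 carry 1
  1+0+1 = 0 carry 1
  1+1+1 = 1 carry 1
  1+0+1 = 0 carry 1
  final carry 1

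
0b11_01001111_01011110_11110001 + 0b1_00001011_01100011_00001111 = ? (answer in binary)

Add column by column in base 2, right to left:
  1+1 = 0 carry 1
  0+1+1 = 0 carry 1
  0+1+1 = 0 carry 1
  0+1+1 = 0 carry 1
  1+0+1 = 0 carry 1
  1+0+1 = 0 carry 1
  1+0+1 = 0 carry 1
  1+0+1 = 0 carry 1
  0+1+1 = 0 carry 1
  1+1+1 = 1 carry 1
  1+0+1 = 0 carry 1
  1+0+1 = 0 carry 1
  1+0+1 = 0 carry 1
  0+1+1 = 0 carry 1
  1+1+1 = 1 carry 1
  0+0+1 = 1
  1+1 = 0 carry 1
  1+1+1 = 1 carry 1
  1+0+1 = 0 carry 1
  1+1+1 = 1 carry 1
  0+0+1 = 1
  0+0 = 0
  1+0 = 1
  0+0 = 0
  1+1 = 0 carry 1
  1+0+1 = 0 carry 1
  final carry 1

0b100010110101100001000000000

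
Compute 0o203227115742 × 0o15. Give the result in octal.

0o3252654765172

Multiply each base-8 digit by 13, carrying:
  2×13 = 26 → write 2 carry 3
  4×13+3 = 55 → write 7 carry 6
  7×13+6 = 97 → write 1 carry 12
  5×13+12 = 77 → write 5 carry 9
  1×13+9 = 22 → write 6 carry 2
  1×13+2 = 15 → write 7 carry 1
  7×13+1 = 92 → write 4 carry 11
  2×13+11 = 37 → write 5 carry 4
  2×13+4 = 30 → write 6 carry 3
  3×13+3 = 42 → write 2 carry 5
  0×13+5 = 5 → write 5
  2×13 = 26 → write 2 carry 3
  remaining carry: 3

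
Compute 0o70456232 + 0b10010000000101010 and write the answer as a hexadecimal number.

0xe37cc4

0o70456232 = 0xe25c9a in hexadecimal.
0b10010000000101010 = 0x1202a in hexadecimal.
Add column by column in base 16, right to left:
  a+a = 4 carry 1
  9+2+1 = c
  c+0 = c
  5+2 = 7
  2+1 = 3
  e+0 = e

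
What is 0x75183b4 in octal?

0o724301664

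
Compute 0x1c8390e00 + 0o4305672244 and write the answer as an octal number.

0x1c8390e00 = 0o71016207000 in octal.
Add column by column in base 8, right to left:
  0+4 = 4
  0+4 = 4
  0+2 = 2
  7+2 = 1 carry 1
  0+7+1 = 0 carry 1
  2+6+1 = 1 carry 1
  6+5+1 = 4 carry 1
  1+0+1 = 2
  0+3 = 3
  1+4 = 5
  7+0 = 7

0o75324101244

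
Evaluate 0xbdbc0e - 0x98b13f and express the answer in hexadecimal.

0x250acf

Subtract column by column in base 16:
  e-f → f (borrow)
  0-3-1 → c (borrow)
  c-1-1 → a
  b-b → 0
  d-8 → 5
  b-9 → 2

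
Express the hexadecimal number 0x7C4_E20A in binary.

0b111110001001110001000001010

Expand each hex digit to 4 bits: 7=0111 C=1100 4=0100 E=1110 2=0010 0=0000 A=1010.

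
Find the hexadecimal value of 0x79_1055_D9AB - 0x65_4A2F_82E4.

0x13C62656C7

Subtract column by column in base 16:
  B-4 → 7
  A-E → C (borrow)
  9-2-1 → 6
  D-8 → 5
  5-F → 6 (borrow)
  5-2-1 → 2
  0-A → 6 (borrow)
  1-4-1 → C (borrow)
  9-5-1 → 3
  7-6 → 1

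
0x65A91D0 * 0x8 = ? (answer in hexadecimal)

0x32D48E80

Multiply each base-16 digit by 8, carrying:
  0×8 = 0 → write 0
  D×8 = 104 → write 8 carry 6
  1×8+6 = 14 → write E
  9×8 = 72 → write 8 carry 4
  A×8+4 = 84 → write 4 carry 5
  5×8+5 = 45 → write D carry 2
  6×8+2 = 50 → write 2 carry 3
  remaining carry: 3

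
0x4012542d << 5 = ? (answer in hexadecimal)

5 bits is not a whole number of base-16 digits; in binary: 1000000000100100101010000101101 << 5 = 100000000010010010101000010110100000.

0x8024a85a0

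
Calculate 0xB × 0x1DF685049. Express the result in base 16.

0x14997B7323

Multiply each base-16 digit by 11, carrying:
  9×11 = 99 → write 3 carry 6
  4×11+6 = 50 → write 2 carry 3
  0×11+3 = 3 → write 3
  5×11 = 55 → write 7 carry 3
  8×11+3 = 91 → write B carry 5
  6×11+5 = 71 → write 7 carry 4
  F×11+4 = 169 → write 9 carry 10
  D×11+10 = 153 → write 9 carry 9
  1×11+9 = 20 → write 4 carry 1
  remaining carry: 1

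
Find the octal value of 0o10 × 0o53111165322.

Multiply each base-8 digit by 8, carrying:
  2×8 = 16 → write 0 carry 2
  2×8+2 = 18 → write 2 carry 2
  3×8+2 = 26 → write 2 carry 3
  5×8+3 = 43 → write 3 carry 5
  6×8+5 = 53 → write 5 carry 6
  1×8+6 = 14 → write 6 carry 1
  1×8+1 = 9 → write 1 carry 1
  1×8+1 = 9 → write 1 carry 1
  1×8+1 = 9 → write 1 carry 1
  3×8+1 = 25 → write 1 carry 3
  5×8+3 = 43 → write 3 carry 5
  remaining carry: 5

0o531111653220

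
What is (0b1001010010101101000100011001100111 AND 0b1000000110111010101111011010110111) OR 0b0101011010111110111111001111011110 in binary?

0b1001010010101101000100011001100111 AND 0b1000000110111010101111011010110111 = 0b1000000010101000000100011000100111.
Then OR with 0b0101011010111110111111001111011110.

0b1101011010111110111111011111111111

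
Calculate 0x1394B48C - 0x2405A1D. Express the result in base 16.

0x11545A6F

Subtract column by column in base 16:
  C-D → F (borrow)
  8-1-1 → 6
  4-A → A (borrow)
  B-5-1 → 5
  4-0 → 4
  9-4 → 5
  3-2 → 1
  1-0 → 1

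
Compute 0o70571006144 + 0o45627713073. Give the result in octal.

0o136420721237

Add column by column in base 8, right to left:
  4+3 = 7
  4+7 = 3 carry 1
  1+0+1 = 2
  6+3 = 1 carry 1
  0+1+1 = 2
  0+7 = 7
  1+7 = 0 carry 1
  7+2+1 = 2 carry 1
  5+6+1 = 4 carry 1
  0+5+1 = 6
  7+4 = 3 carry 1
  final carry 1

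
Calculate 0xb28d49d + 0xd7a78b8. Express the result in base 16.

0x18a34d55

Add column by column in base 16, right to left:
  d+8 = 5 carry 1
  9+b+1 = 5 carry 1
  4+8+1 = d
  d+7 = 4 carry 1
  8+a+1 = 3 carry 1
  2+7+1 = a
  b+d = 8 carry 1
  final carry 1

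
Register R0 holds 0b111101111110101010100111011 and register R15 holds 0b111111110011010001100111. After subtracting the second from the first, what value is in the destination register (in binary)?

0b110110000000010000011010100

Subtract column by column in base 2:
  1-1 → 0
  1-1 → 0
  0-1 → 1 (borrow)
  1-0-1 → 0
  1-0 → 1
  1-1 → 0
  0-1 → 1 (borrow)
  0-0-1 → 1 (borrow)
  1-0-1 → 0
  0-0 → 0
  1-1 → 0
  0-0 → 0
  1-1 → 0
  0-1 → 1 (borrow)
  1-0-1 → 0
  0-0 → 0
  1-1 → 0
  1-1 → 0
  1-1 → 0
  1-1 → 0
  1-1 → 0
  1-1 → 0
  0-1 → 1 (borrow)
  1-1-1 → 1 (borrow)
  1-0-1 → 0
  1-0 → 1
  1-0 → 1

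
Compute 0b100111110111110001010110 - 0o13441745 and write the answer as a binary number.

0b11100010011100001110001

0o13441745 = 0b1011100100001111100101 in binary.
Subtract column by column in base 2:
  0-1 → 1 (borrow)
  1-0-1 → 0
  1-1 → 0
  0-0 → 0
  1-0 → 1
  0-1 → 1 (borrow)
  1-1-1 → 1 (borrow)
  0-1-1 → 0 (borrow)
  0-1-1 → 0 (borrow)
  0-1-1 → 0 (borrow)
  1-0-1 → 0
  1-0 → 1
  1-0 → 1
  1-0 → 1
  1-1 → 0
  0-0 → 0
  1-0 → 1
  1-1 → 0
  1-1 → 0
  1-1 → 0
  1-0 → 1
  0-1 → 1 (borrow)
  0-0-1 → 1 (borrow)
  1-0-1 → 0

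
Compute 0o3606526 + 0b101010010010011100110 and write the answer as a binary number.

0b1001000011001000111100

0o3606526 = 0b11110000110101010110 in binary.
Add column by column in base 2, right to left:
  0+0 = 0
  1+1 = 0 carry 1
  1+1+1 = 1 carry 1
  0+0+1 = 1
  1+0 = 1
  0+1 = 1
  1+1 = 0 carry 1
  0+1+1 = 0 carry 1
  1+0+1 = 0 carry 1
  0+0+1 = 1
  1+1 = 0 carry 1
  1+0+1 = 0 carry 1
  0+0+1 = 1
  0+1 = 1
  0+0 = 0
  0+0 = 0
  1+1 = 0 carry 1
  1+0+1 = 0 carry 1
  1+1+1 = 1 carry 1
  1+0+1 = 0 carry 1
  0+1+1 = 0 carry 1
  final carry 1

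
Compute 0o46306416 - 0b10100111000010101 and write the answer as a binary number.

0o46306416 = 0b100110011000110100001110 in binary.
Subtract column by column in base 2:
  0-1 → 1 (borrow)
  1-0-1 → 0
  1-1 → 0
  1-0 → 1
  0-1 → 1 (borrow)
  0-0-1 → 1 (borrow)
  0-0-1 → 1 (borrow)
  0-0-1 → 1 (borrow)
  1-0-1 → 0
  0-1 → 1 (borrow)
  1-1-1 → 1 (borrow)
  1-1-1 → 1 (borrow)
  0-0-1 → 1 (borrow)
  0-0-1 → 1 (borrow)
  0-1-1 → 0 (borrow)
  1-0-1 → 0
  1-1 → 0
  0-0 → 0
  0-0 → 0
  1-0 → 1
  1-0 → 1
  0-0 → 0
  0-0 → 0
  1-0 → 1

0b100110000011111011111001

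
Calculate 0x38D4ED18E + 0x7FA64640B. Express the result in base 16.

0xB87B33599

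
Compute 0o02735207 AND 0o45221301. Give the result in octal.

AND each oct digit independently (no carries):
  0&4=0, 2&5=0, 7&2=2, 3&2=2, 5&1=1, 2&3=2, 0&0=0, 7&1=1

0o00221201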